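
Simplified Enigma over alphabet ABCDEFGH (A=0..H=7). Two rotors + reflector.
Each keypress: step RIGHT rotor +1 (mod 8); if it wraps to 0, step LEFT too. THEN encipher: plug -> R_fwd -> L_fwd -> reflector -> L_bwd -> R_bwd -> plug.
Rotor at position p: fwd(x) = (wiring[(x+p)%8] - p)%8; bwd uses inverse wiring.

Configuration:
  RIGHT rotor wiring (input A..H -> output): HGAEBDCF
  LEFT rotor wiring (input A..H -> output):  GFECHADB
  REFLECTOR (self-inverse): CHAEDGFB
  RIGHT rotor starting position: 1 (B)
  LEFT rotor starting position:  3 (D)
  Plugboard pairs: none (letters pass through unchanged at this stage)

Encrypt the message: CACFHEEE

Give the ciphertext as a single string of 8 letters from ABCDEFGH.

Char 1 ('C'): step: R->2, L=3; C->plug->C->R->H->L->B->refl->H->L'->A->R'->E->plug->E
Char 2 ('A'): step: R->3, L=3; A->plug->A->R->B->L->E->refl->D->L'->F->R'->H->plug->H
Char 3 ('C'): step: R->4, L=3; C->plug->C->R->G->L->C->refl->A->L'->D->R'->E->plug->E
Char 4 ('F'): step: R->5, L=3; F->plug->F->R->D->L->A->refl->C->L'->G->R'->A->plug->A
Char 5 ('H'): step: R->6, L=3; H->plug->H->R->F->L->D->refl->E->L'->B->R'->C->plug->C
Char 6 ('E'): step: R->7, L=3; E->plug->E->R->F->L->D->refl->E->L'->B->R'->D->plug->D
Char 7 ('E'): step: R->0, L->4 (L advanced); E->plug->E->R->B->L->E->refl->D->L'->A->R'->C->plug->C
Char 8 ('E'): step: R->1, L=4; E->plug->E->R->C->L->H->refl->B->L'->F->R'->A->plug->A

Answer: EHEACDCA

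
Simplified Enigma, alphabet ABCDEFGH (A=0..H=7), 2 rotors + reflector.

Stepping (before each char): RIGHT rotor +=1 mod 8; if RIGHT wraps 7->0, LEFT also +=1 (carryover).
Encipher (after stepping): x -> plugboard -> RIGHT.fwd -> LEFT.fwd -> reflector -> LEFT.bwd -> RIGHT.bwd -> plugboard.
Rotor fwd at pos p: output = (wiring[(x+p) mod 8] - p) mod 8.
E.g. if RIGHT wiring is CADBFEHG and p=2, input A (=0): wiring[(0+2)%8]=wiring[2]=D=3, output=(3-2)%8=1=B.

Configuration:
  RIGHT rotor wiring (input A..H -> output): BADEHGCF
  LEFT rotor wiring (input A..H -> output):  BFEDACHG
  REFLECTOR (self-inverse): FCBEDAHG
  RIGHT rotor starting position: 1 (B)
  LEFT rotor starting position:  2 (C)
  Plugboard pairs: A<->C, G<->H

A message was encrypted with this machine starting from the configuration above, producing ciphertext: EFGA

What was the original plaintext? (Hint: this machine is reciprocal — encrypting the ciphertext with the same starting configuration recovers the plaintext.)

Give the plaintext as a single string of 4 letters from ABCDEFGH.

Char 1 ('E'): step: R->2, L=2; E->plug->E->R->A->L->C->refl->B->L'->B->R'->A->plug->C
Char 2 ('F'): step: R->3, L=2; F->plug->F->R->G->L->H->refl->G->L'->C->R'->E->plug->E
Char 3 ('G'): step: R->4, L=2; G->plug->H->R->A->L->C->refl->B->L'->B->R'->D->plug->D
Char 4 ('A'): step: R->5, L=2; A->plug->C->R->A->L->C->refl->B->L'->B->R'->A->plug->C

Answer: CEDC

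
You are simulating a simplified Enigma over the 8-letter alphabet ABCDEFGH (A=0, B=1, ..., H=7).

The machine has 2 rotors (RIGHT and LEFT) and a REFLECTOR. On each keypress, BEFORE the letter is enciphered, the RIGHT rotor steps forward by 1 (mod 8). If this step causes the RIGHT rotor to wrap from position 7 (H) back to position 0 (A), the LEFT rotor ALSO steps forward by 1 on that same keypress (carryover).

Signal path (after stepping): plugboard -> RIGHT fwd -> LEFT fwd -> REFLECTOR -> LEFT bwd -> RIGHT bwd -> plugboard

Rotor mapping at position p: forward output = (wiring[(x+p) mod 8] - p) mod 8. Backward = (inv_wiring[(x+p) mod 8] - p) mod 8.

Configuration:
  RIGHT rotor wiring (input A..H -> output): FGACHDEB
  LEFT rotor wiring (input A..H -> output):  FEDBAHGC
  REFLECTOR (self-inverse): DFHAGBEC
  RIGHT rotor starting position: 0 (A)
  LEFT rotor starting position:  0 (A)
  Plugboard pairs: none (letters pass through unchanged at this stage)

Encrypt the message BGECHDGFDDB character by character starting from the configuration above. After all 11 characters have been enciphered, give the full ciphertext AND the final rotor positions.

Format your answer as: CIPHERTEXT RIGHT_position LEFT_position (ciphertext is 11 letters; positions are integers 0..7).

Char 1 ('B'): step: R->1, L=0; B->plug->B->R->H->L->C->refl->H->L'->F->R'->A->plug->A
Char 2 ('G'): step: R->2, L=0; G->plug->G->R->D->L->B->refl->F->L'->A->R'->B->plug->B
Char 3 ('E'): step: R->3, L=0; E->plug->E->R->G->L->G->refl->E->L'->B->R'->D->plug->D
Char 4 ('C'): step: R->4, L=0; C->plug->C->R->A->L->F->refl->B->L'->D->R'->A->plug->A
Char 5 ('H'): step: R->5, L=0; H->plug->H->R->C->L->D->refl->A->L'->E->R'->C->plug->C
Char 6 ('D'): step: R->6, L=0; D->plug->D->R->A->L->F->refl->B->L'->D->R'->B->plug->B
Char 7 ('G'): step: R->7, L=0; G->plug->G->R->E->L->A->refl->D->L'->C->R'->A->plug->A
Char 8 ('F'): step: R->0, L->1 (L advanced); F->plug->F->R->D->L->H->refl->C->L'->B->R'->H->plug->H
Char 9 ('D'): step: R->1, L=1; D->plug->D->R->G->L->B->refl->F->L'->F->R'->A->plug->A
Char 10 ('D'): step: R->2, L=1; D->plug->D->R->B->L->C->refl->H->L'->D->R'->G->plug->G
Char 11 ('B'): step: R->3, L=1; B->plug->B->R->E->L->G->refl->E->L'->H->R'->A->plug->A
Final: ciphertext=ABDACBAHAGA, RIGHT=3, LEFT=1

Answer: ABDACBAHAGA 3 1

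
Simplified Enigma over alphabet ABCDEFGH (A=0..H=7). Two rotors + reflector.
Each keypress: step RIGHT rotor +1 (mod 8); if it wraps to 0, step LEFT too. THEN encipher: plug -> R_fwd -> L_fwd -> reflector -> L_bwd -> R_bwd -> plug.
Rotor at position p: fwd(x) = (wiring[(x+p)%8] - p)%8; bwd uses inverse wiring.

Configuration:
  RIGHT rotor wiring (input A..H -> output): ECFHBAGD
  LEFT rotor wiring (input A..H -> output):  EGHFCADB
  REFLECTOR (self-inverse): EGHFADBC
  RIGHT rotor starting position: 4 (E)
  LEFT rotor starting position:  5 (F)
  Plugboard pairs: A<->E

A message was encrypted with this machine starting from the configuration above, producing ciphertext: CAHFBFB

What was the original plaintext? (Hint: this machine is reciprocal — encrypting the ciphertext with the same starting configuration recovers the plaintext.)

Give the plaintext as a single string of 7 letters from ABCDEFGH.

Answer: GEAAGHD

Derivation:
Char 1 ('C'): step: R->5, L=5; C->plug->C->R->G->L->A->refl->E->L'->C->R'->G->plug->G
Char 2 ('A'): step: R->6, L=5; A->plug->E->R->H->L->F->refl->D->L'->A->R'->A->plug->E
Char 3 ('H'): step: R->7, L=5; H->plug->H->R->H->L->F->refl->D->L'->A->R'->E->plug->A
Char 4 ('F'): step: R->0, L->6 (L advanced); F->plug->F->R->A->L->F->refl->D->L'->B->R'->E->plug->A
Char 5 ('B'): step: R->1, L=6; B->plug->B->R->E->L->B->refl->G->L'->C->R'->G->plug->G
Char 6 ('F'): step: R->2, L=6; F->plug->F->R->B->L->D->refl->F->L'->A->R'->H->plug->H
Char 7 ('B'): step: R->3, L=6; B->plug->B->R->G->L->E->refl->A->L'->D->R'->D->plug->D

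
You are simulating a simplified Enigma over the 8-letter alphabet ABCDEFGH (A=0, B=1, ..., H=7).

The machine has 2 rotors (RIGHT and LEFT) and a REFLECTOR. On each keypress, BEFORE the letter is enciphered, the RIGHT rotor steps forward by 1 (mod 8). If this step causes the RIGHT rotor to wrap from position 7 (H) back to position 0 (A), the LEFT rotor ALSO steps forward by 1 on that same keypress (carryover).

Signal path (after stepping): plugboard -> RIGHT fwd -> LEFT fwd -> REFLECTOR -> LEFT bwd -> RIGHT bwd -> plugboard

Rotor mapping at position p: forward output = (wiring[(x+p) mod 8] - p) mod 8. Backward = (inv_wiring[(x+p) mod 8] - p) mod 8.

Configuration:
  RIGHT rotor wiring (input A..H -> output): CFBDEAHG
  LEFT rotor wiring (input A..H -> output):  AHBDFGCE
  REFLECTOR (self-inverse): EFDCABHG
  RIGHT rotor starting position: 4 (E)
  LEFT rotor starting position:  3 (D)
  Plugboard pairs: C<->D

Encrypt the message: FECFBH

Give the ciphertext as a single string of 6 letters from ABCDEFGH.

Char 1 ('F'): step: R->5, L=3; F->plug->F->R->E->L->B->refl->F->L'->F->R'->D->plug->C
Char 2 ('E'): step: R->6, L=3; E->plug->E->R->D->L->H->refl->G->L'->H->R'->D->plug->C
Char 3 ('C'): step: R->7, L=3; C->plug->D->R->C->L->D->refl->C->L'->B->R'->G->plug->G
Char 4 ('F'): step: R->0, L->4 (L advanced); F->plug->F->R->A->L->B->refl->F->L'->G->R'->H->plug->H
Char 5 ('B'): step: R->1, L=4; B->plug->B->R->A->L->B->refl->F->L'->G->R'->F->plug->F
Char 6 ('H'): step: R->2, L=4; H->plug->H->R->D->L->A->refl->E->L'->E->R'->F->plug->F

Answer: CCGHFF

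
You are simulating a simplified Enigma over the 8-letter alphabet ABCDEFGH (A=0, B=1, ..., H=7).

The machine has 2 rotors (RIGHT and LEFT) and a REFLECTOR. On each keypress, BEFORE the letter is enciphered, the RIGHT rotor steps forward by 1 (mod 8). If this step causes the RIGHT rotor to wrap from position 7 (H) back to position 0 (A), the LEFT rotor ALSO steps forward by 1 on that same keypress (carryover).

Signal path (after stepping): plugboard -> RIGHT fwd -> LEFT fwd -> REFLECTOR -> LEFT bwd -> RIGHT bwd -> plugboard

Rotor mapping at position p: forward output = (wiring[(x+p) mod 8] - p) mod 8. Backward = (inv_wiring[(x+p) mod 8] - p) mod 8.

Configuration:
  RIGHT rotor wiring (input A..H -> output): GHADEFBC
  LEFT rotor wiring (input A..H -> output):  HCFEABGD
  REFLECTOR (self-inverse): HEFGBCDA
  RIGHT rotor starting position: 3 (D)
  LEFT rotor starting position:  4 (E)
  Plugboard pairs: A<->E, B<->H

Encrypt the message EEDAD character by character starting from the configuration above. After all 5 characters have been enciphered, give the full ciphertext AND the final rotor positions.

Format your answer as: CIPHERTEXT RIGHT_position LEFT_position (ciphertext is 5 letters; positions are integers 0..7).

Char 1 ('E'): step: R->4, L=4; E->plug->A->R->A->L->E->refl->B->L'->G->R'->D->plug->D
Char 2 ('E'): step: R->5, L=4; E->plug->A->R->A->L->E->refl->B->L'->G->R'->G->plug->G
Char 3 ('D'): step: R->6, L=4; D->plug->D->R->B->L->F->refl->C->L'->C->R'->E->plug->A
Char 4 ('A'): step: R->7, L=4; A->plug->E->R->E->L->D->refl->G->L'->F->R'->F->plug->F
Char 5 ('D'): step: R->0, L->5 (L advanced); D->plug->D->R->D->L->C->refl->F->L'->E->R'->E->plug->A
Final: ciphertext=DGAFA, RIGHT=0, LEFT=5

Answer: DGAFA 0 5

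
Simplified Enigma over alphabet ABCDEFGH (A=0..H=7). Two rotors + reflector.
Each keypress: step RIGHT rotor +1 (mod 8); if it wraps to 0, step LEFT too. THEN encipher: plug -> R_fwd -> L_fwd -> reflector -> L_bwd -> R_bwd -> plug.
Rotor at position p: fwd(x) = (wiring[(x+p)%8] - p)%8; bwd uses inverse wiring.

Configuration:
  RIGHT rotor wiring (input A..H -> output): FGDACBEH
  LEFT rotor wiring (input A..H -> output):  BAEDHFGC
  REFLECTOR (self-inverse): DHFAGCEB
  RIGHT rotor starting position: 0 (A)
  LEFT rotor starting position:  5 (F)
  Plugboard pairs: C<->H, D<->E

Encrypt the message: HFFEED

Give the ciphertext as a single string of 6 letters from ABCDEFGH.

Answer: BABAAB

Derivation:
Char 1 ('H'): step: R->1, L=5; H->plug->C->R->H->L->C->refl->F->L'->C->R'->B->plug->B
Char 2 ('F'): step: R->2, L=5; F->plug->F->R->F->L->H->refl->B->L'->B->R'->A->plug->A
Char 3 ('F'): step: R->3, L=5; F->plug->F->R->C->L->F->refl->C->L'->H->R'->B->plug->B
Char 4 ('E'): step: R->4, L=5; E->plug->D->R->D->L->E->refl->G->L'->G->R'->A->plug->A
Char 5 ('E'): step: R->5, L=5; E->plug->D->R->A->L->A->refl->D->L'->E->R'->A->plug->A
Char 6 ('D'): step: R->6, L=5; D->plug->E->R->F->L->H->refl->B->L'->B->R'->B->plug->B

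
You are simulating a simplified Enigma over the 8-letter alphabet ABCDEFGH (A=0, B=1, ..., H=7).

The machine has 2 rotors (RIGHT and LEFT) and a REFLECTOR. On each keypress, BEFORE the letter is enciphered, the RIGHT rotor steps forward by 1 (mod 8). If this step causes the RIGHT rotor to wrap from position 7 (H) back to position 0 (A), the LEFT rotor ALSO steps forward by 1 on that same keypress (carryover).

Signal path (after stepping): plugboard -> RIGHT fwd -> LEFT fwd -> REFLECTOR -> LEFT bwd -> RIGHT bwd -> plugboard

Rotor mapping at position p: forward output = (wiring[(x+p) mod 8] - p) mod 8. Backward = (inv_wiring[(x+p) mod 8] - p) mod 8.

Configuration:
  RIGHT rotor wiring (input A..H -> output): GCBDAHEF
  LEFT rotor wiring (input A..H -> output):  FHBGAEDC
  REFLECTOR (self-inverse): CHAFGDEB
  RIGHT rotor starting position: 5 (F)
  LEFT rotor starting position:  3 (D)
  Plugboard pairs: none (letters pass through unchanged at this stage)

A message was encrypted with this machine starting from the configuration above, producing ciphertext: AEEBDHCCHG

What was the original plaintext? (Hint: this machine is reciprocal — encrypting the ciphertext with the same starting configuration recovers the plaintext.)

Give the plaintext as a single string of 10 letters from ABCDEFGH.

Answer: BDDFCBBHBC

Derivation:
Char 1 ('A'): step: R->6, L=3; A->plug->A->R->G->L->E->refl->G->L'->H->R'->B->plug->B
Char 2 ('E'): step: R->7, L=3; E->plug->E->R->E->L->H->refl->B->L'->C->R'->D->plug->D
Char 3 ('E'): step: R->0, L->4 (L advanced); E->plug->E->R->A->L->E->refl->G->L'->D->R'->D->plug->D
Char 4 ('B'): step: R->1, L=4; B->plug->B->R->A->L->E->refl->G->L'->D->R'->F->plug->F
Char 5 ('D'): step: R->2, L=4; D->plug->D->R->F->L->D->refl->F->L'->G->R'->C->plug->C
Char 6 ('H'): step: R->3, L=4; H->plug->H->R->G->L->F->refl->D->L'->F->R'->B->plug->B
Char 7 ('C'): step: R->4, L=4; C->plug->C->R->A->L->E->refl->G->L'->D->R'->B->plug->B
Char 8 ('C'): step: R->5, L=4; C->plug->C->R->A->L->E->refl->G->L'->D->R'->H->plug->H
Char 9 ('H'): step: R->6, L=4; H->plug->H->R->B->L->A->refl->C->L'->H->R'->B->plug->B
Char 10 ('G'): step: R->7, L=4; G->plug->G->R->A->L->E->refl->G->L'->D->R'->C->plug->C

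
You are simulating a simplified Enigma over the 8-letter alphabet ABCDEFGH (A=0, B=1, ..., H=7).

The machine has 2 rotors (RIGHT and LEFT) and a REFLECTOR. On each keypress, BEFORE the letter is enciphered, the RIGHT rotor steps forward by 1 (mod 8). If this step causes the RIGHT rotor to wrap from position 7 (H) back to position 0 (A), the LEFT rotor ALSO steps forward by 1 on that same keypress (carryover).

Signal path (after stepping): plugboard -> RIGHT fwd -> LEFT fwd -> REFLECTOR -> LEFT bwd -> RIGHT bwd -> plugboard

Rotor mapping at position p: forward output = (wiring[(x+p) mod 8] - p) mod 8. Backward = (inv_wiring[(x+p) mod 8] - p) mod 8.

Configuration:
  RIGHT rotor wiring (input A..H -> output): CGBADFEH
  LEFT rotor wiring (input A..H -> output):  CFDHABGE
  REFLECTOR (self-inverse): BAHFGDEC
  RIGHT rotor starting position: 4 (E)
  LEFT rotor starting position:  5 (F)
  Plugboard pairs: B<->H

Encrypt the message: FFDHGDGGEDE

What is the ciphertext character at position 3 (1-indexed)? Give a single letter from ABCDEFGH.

Char 1 ('F'): step: R->5, L=5; F->plug->F->R->E->L->A->refl->B->L'->B->R'->E->plug->E
Char 2 ('F'): step: R->6, L=5; F->plug->F->R->C->L->H->refl->C->L'->G->R'->A->plug->A
Char 3 ('D'): step: R->7, L=5; D->plug->D->R->C->L->H->refl->C->L'->G->R'->G->plug->G

G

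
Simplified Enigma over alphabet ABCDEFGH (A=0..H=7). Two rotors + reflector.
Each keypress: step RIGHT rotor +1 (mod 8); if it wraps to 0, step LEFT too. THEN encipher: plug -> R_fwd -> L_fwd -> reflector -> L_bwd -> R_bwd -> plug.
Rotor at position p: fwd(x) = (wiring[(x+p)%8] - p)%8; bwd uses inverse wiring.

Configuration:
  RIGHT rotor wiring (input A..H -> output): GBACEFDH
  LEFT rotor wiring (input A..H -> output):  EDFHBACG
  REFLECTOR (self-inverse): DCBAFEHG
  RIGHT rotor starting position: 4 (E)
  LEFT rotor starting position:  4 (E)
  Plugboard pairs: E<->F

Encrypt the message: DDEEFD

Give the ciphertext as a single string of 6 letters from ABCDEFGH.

Char 1 ('D'): step: R->5, L=4; D->plug->D->R->B->L->E->refl->F->L'->A->R'->A->plug->A
Char 2 ('D'): step: R->6, L=4; D->plug->D->R->D->L->C->refl->B->L'->G->R'->G->plug->G
Char 3 ('E'): step: R->7, L=4; E->plug->F->R->F->L->H->refl->G->L'->C->R'->C->plug->C
Char 4 ('E'): step: R->0, L->5 (L advanced); E->plug->F->R->F->L->A->refl->D->L'->A->R'->C->plug->C
Char 5 ('F'): step: R->1, L=5; F->plug->E->R->E->L->G->refl->H->L'->D->R'->D->plug->D
Char 6 ('D'): step: R->2, L=5; D->plug->D->R->D->L->H->refl->G->L'->E->R'->G->plug->G

Answer: AGCCDG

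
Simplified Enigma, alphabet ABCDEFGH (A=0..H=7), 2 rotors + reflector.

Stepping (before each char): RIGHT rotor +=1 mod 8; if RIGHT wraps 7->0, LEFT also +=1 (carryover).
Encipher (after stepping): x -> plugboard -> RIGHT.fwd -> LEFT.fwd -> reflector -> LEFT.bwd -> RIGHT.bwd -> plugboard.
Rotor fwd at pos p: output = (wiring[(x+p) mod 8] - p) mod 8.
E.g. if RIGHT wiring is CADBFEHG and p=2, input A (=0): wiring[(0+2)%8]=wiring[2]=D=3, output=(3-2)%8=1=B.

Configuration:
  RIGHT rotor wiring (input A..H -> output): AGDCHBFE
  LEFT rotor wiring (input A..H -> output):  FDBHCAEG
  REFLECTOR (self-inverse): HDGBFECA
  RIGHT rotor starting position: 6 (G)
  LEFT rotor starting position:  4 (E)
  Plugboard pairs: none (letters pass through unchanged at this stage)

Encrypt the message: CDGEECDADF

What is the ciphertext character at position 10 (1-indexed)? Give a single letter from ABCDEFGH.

Char 1 ('C'): step: R->7, L=4; C->plug->C->R->H->L->D->refl->B->L'->E->R'->D->plug->D
Char 2 ('D'): step: R->0, L->5 (L advanced); D->plug->D->R->C->L->B->refl->D->L'->A->R'->A->plug->A
Char 3 ('G'): step: R->1, L=5; G->plug->G->R->D->L->A->refl->H->L'->B->R'->C->plug->C
Char 4 ('E'): step: R->2, L=5; E->plug->E->R->D->L->A->refl->H->L'->B->R'->A->plug->A
Char 5 ('E'): step: R->3, L=5; E->plug->E->R->B->L->H->refl->A->L'->D->R'->G->plug->G
Char 6 ('C'): step: R->4, L=5; C->plug->C->R->B->L->H->refl->A->L'->D->R'->A->plug->A
Char 7 ('D'): step: R->5, L=5; D->plug->D->R->D->L->A->refl->H->L'->B->R'->E->plug->E
Char 8 ('A'): step: R->6, L=5; A->plug->A->R->H->L->F->refl->E->L'->F->R'->E->plug->E
Char 9 ('D'): step: R->7, L=5; D->plug->D->R->E->L->G->refl->C->L'->G->R'->H->plug->H
Char 10 ('F'): step: R->0, L->6 (L advanced); F->plug->F->R->B->L->A->refl->H->L'->C->R'->D->plug->D

D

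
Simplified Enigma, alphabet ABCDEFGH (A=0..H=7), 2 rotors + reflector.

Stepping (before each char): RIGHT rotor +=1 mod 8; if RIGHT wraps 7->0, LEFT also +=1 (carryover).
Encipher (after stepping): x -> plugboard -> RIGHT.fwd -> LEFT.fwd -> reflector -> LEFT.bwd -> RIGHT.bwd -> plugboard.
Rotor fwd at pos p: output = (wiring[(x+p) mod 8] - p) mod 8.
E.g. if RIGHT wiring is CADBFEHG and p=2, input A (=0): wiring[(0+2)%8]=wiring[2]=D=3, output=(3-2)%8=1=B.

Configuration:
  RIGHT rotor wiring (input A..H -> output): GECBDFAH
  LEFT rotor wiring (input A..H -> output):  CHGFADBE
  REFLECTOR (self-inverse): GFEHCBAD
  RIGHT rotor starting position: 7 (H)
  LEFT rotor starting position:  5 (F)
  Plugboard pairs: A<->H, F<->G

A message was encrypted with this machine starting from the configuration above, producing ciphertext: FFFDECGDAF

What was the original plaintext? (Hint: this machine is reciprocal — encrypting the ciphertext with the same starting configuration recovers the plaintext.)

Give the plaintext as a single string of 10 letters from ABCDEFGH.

Answer: GDCBFAABHG

Derivation:
Char 1 ('F'): step: R->0, L->6 (L advanced); F->plug->G->R->A->L->D->refl->H->L'->F->R'->F->plug->G
Char 2 ('F'): step: R->1, L=6; F->plug->G->R->G->L->C->refl->E->L'->C->R'->D->plug->D
Char 3 ('F'): step: R->2, L=6; F->plug->G->R->E->L->A->refl->G->L'->B->R'->C->plug->C
Char 4 ('D'): step: R->3, L=6; D->plug->D->R->F->L->H->refl->D->L'->A->R'->B->plug->B
Char 5 ('E'): step: R->4, L=6; E->plug->E->R->C->L->E->refl->C->L'->G->R'->G->plug->F
Char 6 ('C'): step: R->5, L=6; C->plug->C->R->C->L->E->refl->C->L'->G->R'->H->plug->A
Char 7 ('G'): step: R->6, L=6; G->plug->F->R->D->L->B->refl->F->L'->H->R'->H->plug->A
Char 8 ('D'): step: R->7, L=6; D->plug->D->R->D->L->B->refl->F->L'->H->R'->B->plug->B
Char 9 ('A'): step: R->0, L->7 (L advanced); A->plug->H->R->H->L->C->refl->E->L'->G->R'->A->plug->H
Char 10 ('F'): step: R->1, L=7; F->plug->G->R->G->L->E->refl->C->L'->H->R'->F->plug->G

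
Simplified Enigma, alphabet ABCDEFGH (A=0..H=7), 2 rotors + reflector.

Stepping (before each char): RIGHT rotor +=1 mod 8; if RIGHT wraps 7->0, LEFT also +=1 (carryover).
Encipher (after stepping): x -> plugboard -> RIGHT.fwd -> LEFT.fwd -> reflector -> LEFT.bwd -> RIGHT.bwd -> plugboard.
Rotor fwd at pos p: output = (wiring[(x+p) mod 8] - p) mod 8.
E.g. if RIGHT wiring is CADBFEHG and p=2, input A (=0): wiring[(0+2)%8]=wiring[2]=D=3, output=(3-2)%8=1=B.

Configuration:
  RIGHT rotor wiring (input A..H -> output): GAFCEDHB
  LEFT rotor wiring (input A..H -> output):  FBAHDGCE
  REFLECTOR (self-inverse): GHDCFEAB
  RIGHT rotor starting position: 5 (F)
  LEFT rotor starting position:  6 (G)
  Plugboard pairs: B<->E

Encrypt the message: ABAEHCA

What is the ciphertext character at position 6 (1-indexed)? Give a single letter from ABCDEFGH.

Char 1 ('A'): step: R->6, L=6; A->plug->A->R->B->L->G->refl->A->L'->H->R'->E->plug->B
Char 2 ('B'): step: R->7, L=6; B->plug->E->R->D->L->D->refl->C->L'->E->R'->G->plug->G
Char 3 ('A'): step: R->0, L->7 (L advanced); A->plug->A->R->G->L->H->refl->B->L'->D->R'->F->plug->F
Char 4 ('E'): step: R->1, L=7; E->plug->B->R->E->L->A->refl->G->L'->B->R'->C->plug->C
Char 5 ('H'): step: R->2, L=7; H->plug->H->R->G->L->H->refl->B->L'->D->R'->A->plug->A
Char 6 ('C'): step: R->3, L=7; C->plug->C->R->A->L->F->refl->E->L'->F->R'->G->plug->G

G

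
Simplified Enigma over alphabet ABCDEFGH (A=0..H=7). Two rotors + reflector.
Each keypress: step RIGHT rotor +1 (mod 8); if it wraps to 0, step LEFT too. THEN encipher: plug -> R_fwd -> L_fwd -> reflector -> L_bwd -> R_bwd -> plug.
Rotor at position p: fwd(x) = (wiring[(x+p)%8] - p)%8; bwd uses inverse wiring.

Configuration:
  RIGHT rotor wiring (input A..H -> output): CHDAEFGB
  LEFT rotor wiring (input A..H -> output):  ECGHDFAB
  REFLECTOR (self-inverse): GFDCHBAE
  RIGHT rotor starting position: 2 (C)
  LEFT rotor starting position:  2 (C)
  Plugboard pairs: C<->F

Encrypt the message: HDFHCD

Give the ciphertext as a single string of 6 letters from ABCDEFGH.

Char 1 ('H'): step: R->3, L=2; H->plug->H->R->A->L->E->refl->H->L'->F->R'->A->plug->A
Char 2 ('D'): step: R->4, L=2; D->plug->D->R->F->L->H->refl->E->L'->A->R'->A->plug->A
Char 3 ('F'): step: R->5, L=2; F->plug->C->R->E->L->G->refl->A->L'->H->R'->H->plug->H
Char 4 ('H'): step: R->6, L=2; H->plug->H->R->H->L->A->refl->G->L'->E->R'->C->plug->F
Char 5 ('C'): step: R->7, L=2; C->plug->F->R->F->L->H->refl->E->L'->A->R'->C->plug->F
Char 6 ('D'): step: R->0, L->3 (L advanced); D->plug->D->R->A->L->E->refl->H->L'->G->R'->G->plug->G

Answer: AAHFFG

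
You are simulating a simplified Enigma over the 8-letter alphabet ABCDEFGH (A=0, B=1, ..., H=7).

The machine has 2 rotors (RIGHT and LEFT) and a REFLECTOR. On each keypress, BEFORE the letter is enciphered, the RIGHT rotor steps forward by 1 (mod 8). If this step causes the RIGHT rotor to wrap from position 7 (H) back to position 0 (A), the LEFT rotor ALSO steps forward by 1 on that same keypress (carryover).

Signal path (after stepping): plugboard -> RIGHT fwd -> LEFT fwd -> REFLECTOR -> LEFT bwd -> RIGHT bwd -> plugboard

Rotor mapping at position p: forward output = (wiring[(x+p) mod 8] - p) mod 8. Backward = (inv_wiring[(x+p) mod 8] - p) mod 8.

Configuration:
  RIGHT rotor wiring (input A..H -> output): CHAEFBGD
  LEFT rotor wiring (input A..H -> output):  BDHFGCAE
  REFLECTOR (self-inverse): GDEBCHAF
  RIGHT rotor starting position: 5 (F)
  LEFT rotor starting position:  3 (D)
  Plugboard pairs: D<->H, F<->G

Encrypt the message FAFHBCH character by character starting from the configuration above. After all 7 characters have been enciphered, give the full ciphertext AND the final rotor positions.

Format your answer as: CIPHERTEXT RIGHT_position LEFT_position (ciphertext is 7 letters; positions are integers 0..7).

Answer: AHBGFGE 4 4

Derivation:
Char 1 ('F'): step: R->6, L=3; F->plug->G->R->H->L->E->refl->C->L'->A->R'->A->plug->A
Char 2 ('A'): step: R->7, L=3; A->plug->A->R->E->L->B->refl->D->L'->B->R'->D->plug->H
Char 3 ('F'): step: R->0, L->4 (L advanced); F->plug->G->R->G->L->D->refl->B->L'->H->R'->B->plug->B
Char 4 ('H'): step: R->1, L=4; H->plug->D->R->E->L->F->refl->H->L'->F->R'->F->plug->G
Char 5 ('B'): step: R->2, L=4; B->plug->B->R->C->L->E->refl->C->L'->A->R'->G->plug->F
Char 6 ('C'): step: R->3, L=4; C->plug->C->R->G->L->D->refl->B->L'->H->R'->F->plug->G
Char 7 ('H'): step: R->4, L=4; H->plug->D->R->H->L->B->refl->D->L'->G->R'->E->plug->E
Final: ciphertext=AHBGFGE, RIGHT=4, LEFT=4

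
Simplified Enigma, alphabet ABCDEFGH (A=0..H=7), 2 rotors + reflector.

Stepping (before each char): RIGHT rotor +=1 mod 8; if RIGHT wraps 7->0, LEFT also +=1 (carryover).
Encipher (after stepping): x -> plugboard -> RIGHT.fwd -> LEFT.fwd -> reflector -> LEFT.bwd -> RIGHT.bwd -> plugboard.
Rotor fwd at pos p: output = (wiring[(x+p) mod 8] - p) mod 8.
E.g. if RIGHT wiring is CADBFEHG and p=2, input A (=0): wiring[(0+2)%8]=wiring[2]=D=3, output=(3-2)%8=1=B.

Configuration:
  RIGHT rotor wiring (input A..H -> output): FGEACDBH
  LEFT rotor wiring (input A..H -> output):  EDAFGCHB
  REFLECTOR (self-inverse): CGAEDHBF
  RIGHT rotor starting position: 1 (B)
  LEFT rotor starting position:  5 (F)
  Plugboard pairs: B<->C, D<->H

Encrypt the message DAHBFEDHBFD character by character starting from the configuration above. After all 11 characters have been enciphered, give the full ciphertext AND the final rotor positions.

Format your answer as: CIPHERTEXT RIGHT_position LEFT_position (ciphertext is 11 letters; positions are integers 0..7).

Char 1 ('D'): step: R->2, L=5; D->plug->H->R->E->L->G->refl->B->L'->H->R'->E->plug->E
Char 2 ('A'): step: R->3, L=5; A->plug->A->R->F->L->D->refl->E->L'->C->R'->F->plug->F
Char 3 ('H'): step: R->4, L=5; H->plug->D->R->D->L->H->refl->F->L'->A->R'->G->plug->G
Char 4 ('B'): step: R->5, L=5; B->plug->C->R->C->L->E->refl->D->L'->F->R'->H->plug->D
Char 5 ('F'): step: R->6, L=5; F->plug->F->R->C->L->E->refl->D->L'->F->R'->H->plug->D
Char 6 ('E'): step: R->7, L=5; E->plug->E->R->B->L->C->refl->A->L'->G->R'->B->plug->C
Char 7 ('D'): step: R->0, L->6 (L advanced); D->plug->H->R->H->L->E->refl->D->L'->B->R'->G->plug->G
Char 8 ('H'): step: R->1, L=6; H->plug->D->R->B->L->D->refl->E->L'->H->R'->C->plug->B
Char 9 ('B'): step: R->2, L=6; B->plug->C->R->A->L->B->refl->G->L'->C->R'->A->plug->A
Char 10 ('F'): step: R->3, L=6; F->plug->F->R->C->L->G->refl->B->L'->A->R'->C->plug->B
Char 11 ('D'): step: R->4, L=6; D->plug->H->R->E->L->C->refl->A->L'->G->R'->A->plug->A
Final: ciphertext=EFGDDCGBABA, RIGHT=4, LEFT=6

Answer: EFGDDCGBABA 4 6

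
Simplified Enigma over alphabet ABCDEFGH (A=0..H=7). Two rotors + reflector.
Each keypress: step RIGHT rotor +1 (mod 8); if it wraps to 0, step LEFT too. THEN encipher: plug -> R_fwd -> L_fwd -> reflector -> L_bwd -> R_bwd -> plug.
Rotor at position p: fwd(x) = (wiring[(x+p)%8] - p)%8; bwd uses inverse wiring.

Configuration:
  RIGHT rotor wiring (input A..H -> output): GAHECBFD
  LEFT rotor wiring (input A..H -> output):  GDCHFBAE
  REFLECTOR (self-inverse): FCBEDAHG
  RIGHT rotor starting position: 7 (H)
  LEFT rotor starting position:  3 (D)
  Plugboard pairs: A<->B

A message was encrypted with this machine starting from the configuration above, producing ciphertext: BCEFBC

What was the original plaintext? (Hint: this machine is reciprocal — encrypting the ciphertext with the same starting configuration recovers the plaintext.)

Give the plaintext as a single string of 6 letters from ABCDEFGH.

Char 1 ('B'): step: R->0, L->4 (L advanced); B->plug->A->R->G->L->G->refl->H->L'->F->R'->G->plug->G
Char 2 ('C'): step: R->1, L=4; C->plug->C->R->D->L->A->refl->F->L'->B->R'->D->plug->D
Char 3 ('E'): step: R->2, L=4; E->plug->E->R->D->L->A->refl->F->L'->B->R'->F->plug->F
Char 4 ('F'): step: R->3, L=4; F->plug->F->R->D->L->A->refl->F->L'->B->R'->A->plug->B
Char 5 ('B'): step: R->4, L=4; B->plug->A->R->G->L->G->refl->H->L'->F->R'->B->plug->A
Char 6 ('C'): step: R->5, L=4; C->plug->C->R->G->L->G->refl->H->L'->F->R'->H->plug->H

Answer: GDFBAH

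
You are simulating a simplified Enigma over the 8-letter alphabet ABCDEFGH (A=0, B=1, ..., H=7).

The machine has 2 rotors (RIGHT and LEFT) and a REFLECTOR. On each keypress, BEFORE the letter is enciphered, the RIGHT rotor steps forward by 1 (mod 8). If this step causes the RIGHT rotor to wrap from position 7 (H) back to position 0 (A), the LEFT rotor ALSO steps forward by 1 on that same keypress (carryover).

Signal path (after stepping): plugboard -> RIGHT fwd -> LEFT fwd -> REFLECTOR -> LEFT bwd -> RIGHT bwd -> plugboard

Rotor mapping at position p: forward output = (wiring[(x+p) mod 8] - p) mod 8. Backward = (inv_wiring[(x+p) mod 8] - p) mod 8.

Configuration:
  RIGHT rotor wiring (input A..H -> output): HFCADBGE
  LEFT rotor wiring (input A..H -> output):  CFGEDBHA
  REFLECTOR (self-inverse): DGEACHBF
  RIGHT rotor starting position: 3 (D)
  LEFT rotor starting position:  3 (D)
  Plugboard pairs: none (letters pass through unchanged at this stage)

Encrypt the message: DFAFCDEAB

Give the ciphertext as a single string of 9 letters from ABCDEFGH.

Answer: CAFAACGFH

Derivation:
Char 1 ('D'): step: R->4, L=3; D->plug->D->R->A->L->B->refl->G->L'->C->R'->C->plug->C
Char 2 ('F'): step: R->5, L=3; F->plug->F->R->F->L->H->refl->F->L'->E->R'->A->plug->A
Char 3 ('A'): step: R->6, L=3; A->plug->A->R->A->L->B->refl->G->L'->C->R'->F->plug->F
Char 4 ('F'): step: R->7, L=3; F->plug->F->R->E->L->F->refl->H->L'->F->R'->A->plug->A
Char 5 ('C'): step: R->0, L->4 (L advanced); C->plug->C->R->C->L->D->refl->A->L'->H->R'->A->plug->A
Char 6 ('D'): step: R->1, L=4; D->plug->D->R->C->L->D->refl->A->L'->H->R'->C->plug->C
Char 7 ('E'): step: R->2, L=4; E->plug->E->R->E->L->G->refl->B->L'->F->R'->G->plug->G
Char 8 ('A'): step: R->3, L=4; A->plug->A->R->F->L->B->refl->G->L'->E->R'->F->plug->F
Char 9 ('B'): step: R->4, L=4; B->plug->B->R->F->L->B->refl->G->L'->E->R'->H->plug->H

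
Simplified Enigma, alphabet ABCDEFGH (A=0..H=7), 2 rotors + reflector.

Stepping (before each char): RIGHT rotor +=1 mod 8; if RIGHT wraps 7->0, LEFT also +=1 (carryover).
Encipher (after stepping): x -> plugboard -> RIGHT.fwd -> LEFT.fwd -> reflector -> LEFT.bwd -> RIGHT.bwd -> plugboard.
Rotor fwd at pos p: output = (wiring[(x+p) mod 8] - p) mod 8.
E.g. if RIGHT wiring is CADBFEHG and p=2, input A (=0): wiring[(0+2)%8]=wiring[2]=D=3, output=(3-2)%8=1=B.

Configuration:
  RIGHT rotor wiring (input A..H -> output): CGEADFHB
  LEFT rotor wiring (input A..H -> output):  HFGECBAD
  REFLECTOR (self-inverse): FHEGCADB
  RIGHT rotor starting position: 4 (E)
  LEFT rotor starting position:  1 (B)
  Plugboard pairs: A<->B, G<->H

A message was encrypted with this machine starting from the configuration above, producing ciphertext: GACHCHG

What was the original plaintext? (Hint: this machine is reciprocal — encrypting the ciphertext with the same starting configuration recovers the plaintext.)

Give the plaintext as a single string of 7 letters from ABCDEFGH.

Answer: BHBCECA

Derivation:
Char 1 ('G'): step: R->5, L=1; G->plug->H->R->G->L->C->refl->E->L'->A->R'->A->plug->B
Char 2 ('A'): step: R->6, L=1; A->plug->B->R->D->L->B->refl->H->L'->F->R'->G->plug->H
Char 3 ('C'): step: R->7, L=1; C->plug->C->R->H->L->G->refl->D->L'->C->R'->A->plug->B
Char 4 ('H'): step: R->0, L->2 (L advanced); H->plug->G->R->H->L->D->refl->G->L'->E->R'->C->plug->C
Char 5 ('C'): step: R->1, L=2; C->plug->C->R->H->L->D->refl->G->L'->E->R'->E->plug->E
Char 6 ('H'): step: R->2, L=2; H->plug->G->R->A->L->E->refl->C->L'->B->R'->C->plug->C
Char 7 ('G'): step: R->3, L=2; G->plug->H->R->B->L->C->refl->E->L'->A->R'->B->plug->A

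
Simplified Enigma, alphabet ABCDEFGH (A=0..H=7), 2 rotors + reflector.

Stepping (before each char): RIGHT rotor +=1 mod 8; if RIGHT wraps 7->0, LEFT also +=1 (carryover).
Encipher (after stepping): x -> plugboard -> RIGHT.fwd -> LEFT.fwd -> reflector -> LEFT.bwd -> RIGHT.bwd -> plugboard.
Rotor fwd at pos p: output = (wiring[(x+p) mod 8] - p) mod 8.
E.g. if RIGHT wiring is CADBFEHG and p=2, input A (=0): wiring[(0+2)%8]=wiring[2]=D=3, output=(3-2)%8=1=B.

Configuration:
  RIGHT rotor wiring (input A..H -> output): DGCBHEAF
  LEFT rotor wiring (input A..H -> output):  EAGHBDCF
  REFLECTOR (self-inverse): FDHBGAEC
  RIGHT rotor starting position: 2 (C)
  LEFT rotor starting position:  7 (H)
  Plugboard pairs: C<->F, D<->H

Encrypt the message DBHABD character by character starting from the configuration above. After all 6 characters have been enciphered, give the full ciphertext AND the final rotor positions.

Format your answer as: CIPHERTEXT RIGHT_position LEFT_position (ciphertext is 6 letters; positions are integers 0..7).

Char 1 ('D'): step: R->3, L=7; D->plug->H->R->H->L->D->refl->B->L'->C->R'->E->plug->E
Char 2 ('B'): step: R->4, L=7; B->plug->B->R->A->L->G->refl->E->L'->G->R'->G->plug->G
Char 3 ('H'): step: R->5, L=7; H->plug->D->R->G->L->E->refl->G->L'->A->R'->C->plug->F
Char 4 ('A'): step: R->6, L=7; A->plug->A->R->C->L->B->refl->D->L'->H->R'->B->plug->B
Char 5 ('B'): step: R->7, L=7; B->plug->B->R->E->L->A->refl->F->L'->B->R'->H->plug->D
Char 6 ('D'): step: R->0, L->0 (L advanced); D->plug->H->R->F->L->D->refl->B->L'->E->R'->F->plug->C
Final: ciphertext=EGFBDC, RIGHT=0, LEFT=0

Answer: EGFBDC 0 0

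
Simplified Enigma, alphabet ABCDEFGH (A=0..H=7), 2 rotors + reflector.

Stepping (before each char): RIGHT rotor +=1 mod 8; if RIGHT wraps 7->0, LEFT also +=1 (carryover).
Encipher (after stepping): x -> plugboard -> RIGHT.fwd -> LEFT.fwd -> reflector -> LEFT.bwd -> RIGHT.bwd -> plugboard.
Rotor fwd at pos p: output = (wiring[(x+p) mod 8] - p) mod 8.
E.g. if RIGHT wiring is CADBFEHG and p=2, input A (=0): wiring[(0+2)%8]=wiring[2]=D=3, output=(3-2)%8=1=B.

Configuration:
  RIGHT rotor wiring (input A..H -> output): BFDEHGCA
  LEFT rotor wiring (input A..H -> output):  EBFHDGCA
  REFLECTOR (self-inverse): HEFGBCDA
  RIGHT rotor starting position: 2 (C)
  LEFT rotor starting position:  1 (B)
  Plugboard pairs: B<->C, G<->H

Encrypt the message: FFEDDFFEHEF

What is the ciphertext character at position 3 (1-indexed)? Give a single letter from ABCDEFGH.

Char 1 ('F'): step: R->3, L=1; F->plug->F->R->G->L->H->refl->A->L'->A->R'->H->plug->G
Char 2 ('F'): step: R->4, L=1; F->plug->F->R->B->L->E->refl->B->L'->F->R'->E->plug->E
Char 3 ('E'): step: R->5, L=1; E->plug->E->R->A->L->A->refl->H->L'->G->R'->F->plug->F

F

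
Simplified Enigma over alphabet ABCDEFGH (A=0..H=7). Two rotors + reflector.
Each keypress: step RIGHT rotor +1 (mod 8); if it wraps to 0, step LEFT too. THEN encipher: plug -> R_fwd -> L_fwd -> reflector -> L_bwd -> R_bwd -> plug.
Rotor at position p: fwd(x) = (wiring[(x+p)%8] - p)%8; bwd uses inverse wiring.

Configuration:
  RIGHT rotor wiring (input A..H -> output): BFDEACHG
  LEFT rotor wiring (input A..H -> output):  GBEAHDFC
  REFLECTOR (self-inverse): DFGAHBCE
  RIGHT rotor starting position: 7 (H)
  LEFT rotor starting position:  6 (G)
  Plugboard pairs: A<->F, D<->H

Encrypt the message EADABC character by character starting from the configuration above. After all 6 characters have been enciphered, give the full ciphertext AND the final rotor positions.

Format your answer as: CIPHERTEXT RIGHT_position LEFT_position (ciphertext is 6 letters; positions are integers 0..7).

Char 1 ('E'): step: R->0, L->7 (L advanced); E->plug->E->R->A->L->D->refl->A->L'->F->R'->B->plug->B
Char 2 ('A'): step: R->1, L=7; A->plug->F->R->G->L->E->refl->H->L'->B->R'->E->plug->E
Char 3 ('D'): step: R->2, L=7; D->plug->H->R->D->L->F->refl->B->L'->E->R'->F->plug->A
Char 4 ('A'): step: R->3, L=7; A->plug->F->R->G->L->E->refl->H->L'->B->R'->A->plug->F
Char 5 ('B'): step: R->4, L=7; B->plug->B->R->G->L->E->refl->H->L'->B->R'->F->plug->A
Char 6 ('C'): step: R->5, L=7; C->plug->C->R->B->L->H->refl->E->L'->G->R'->F->plug->A
Final: ciphertext=BEAFAA, RIGHT=5, LEFT=7

Answer: BEAFAA 5 7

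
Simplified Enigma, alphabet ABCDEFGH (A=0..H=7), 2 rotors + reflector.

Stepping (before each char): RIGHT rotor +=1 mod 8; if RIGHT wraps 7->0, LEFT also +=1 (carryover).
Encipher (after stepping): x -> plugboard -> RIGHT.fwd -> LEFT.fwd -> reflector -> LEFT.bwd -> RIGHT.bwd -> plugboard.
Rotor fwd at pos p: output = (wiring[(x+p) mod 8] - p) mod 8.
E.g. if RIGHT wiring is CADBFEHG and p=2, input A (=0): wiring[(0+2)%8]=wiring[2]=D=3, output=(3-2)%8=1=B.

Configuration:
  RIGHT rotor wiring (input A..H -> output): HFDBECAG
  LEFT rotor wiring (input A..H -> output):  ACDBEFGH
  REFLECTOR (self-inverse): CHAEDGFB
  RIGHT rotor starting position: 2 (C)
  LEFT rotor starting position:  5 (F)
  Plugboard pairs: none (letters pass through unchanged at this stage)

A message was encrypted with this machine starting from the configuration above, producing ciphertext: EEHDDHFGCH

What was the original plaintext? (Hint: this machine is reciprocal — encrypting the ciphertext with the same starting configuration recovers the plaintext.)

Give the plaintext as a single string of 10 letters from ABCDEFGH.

Answer: ABCCFEEHBE

Derivation:
Char 1 ('E'): step: R->3, L=5; E->plug->E->R->D->L->D->refl->E->L'->G->R'->A->plug->A
Char 2 ('E'): step: R->4, L=5; E->plug->E->R->D->L->D->refl->E->L'->G->R'->B->plug->B
Char 3 ('H'): step: R->5, L=5; H->plug->H->R->H->L->H->refl->B->L'->B->R'->C->plug->C
Char 4 ('D'): step: R->6, L=5; D->plug->D->R->H->L->H->refl->B->L'->B->R'->C->plug->C
Char 5 ('D'): step: R->7, L=5; D->plug->D->R->E->L->F->refl->G->L'->F->R'->F->plug->F
Char 6 ('H'): step: R->0, L->6 (L advanced); H->plug->H->R->G->L->G->refl->F->L'->E->R'->E->plug->E
Char 7 ('F'): step: R->1, L=6; F->plug->F->R->H->L->H->refl->B->L'->B->R'->E->plug->E
Char 8 ('G'): step: R->2, L=6; G->plug->G->R->F->L->D->refl->E->L'->D->R'->H->plug->H
Char 9 ('C'): step: R->3, L=6; C->plug->C->R->H->L->H->refl->B->L'->B->R'->B->plug->B
Char 10 ('H'): step: R->4, L=6; H->plug->H->R->F->L->D->refl->E->L'->D->R'->E->plug->E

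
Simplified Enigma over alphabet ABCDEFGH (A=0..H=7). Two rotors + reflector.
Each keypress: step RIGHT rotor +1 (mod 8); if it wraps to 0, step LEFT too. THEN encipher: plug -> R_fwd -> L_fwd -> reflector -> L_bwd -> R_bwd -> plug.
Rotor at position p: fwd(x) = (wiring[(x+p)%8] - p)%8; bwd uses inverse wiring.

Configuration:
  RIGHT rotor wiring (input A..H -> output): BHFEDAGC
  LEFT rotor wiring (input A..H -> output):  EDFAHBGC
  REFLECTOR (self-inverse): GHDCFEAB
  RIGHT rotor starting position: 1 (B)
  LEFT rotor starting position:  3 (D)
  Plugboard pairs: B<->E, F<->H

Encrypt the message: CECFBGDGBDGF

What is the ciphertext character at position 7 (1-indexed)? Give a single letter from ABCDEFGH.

Char 1 ('C'): step: R->2, L=3; C->plug->C->R->B->L->E->refl->F->L'->A->R'->F->plug->H
Char 2 ('E'): step: R->3, L=3; E->plug->B->R->A->L->F->refl->E->L'->B->R'->A->plug->A
Char 3 ('C'): step: R->4, L=3; C->plug->C->R->C->L->G->refl->A->L'->G->R'->D->plug->D
Char 4 ('F'): step: R->5, L=3; F->plug->H->R->G->L->A->refl->G->L'->C->R'->E->plug->B
Char 5 ('B'): step: R->6, L=3; B->plug->E->R->H->L->C->refl->D->L'->D->R'->C->plug->C
Char 6 ('G'): step: R->7, L=3; G->plug->G->R->B->L->E->refl->F->L'->A->R'->C->plug->C
Char 7 ('D'): step: R->0, L->4 (L advanced); D->plug->D->R->E->L->A->refl->G->L'->D->R'->E->plug->B

B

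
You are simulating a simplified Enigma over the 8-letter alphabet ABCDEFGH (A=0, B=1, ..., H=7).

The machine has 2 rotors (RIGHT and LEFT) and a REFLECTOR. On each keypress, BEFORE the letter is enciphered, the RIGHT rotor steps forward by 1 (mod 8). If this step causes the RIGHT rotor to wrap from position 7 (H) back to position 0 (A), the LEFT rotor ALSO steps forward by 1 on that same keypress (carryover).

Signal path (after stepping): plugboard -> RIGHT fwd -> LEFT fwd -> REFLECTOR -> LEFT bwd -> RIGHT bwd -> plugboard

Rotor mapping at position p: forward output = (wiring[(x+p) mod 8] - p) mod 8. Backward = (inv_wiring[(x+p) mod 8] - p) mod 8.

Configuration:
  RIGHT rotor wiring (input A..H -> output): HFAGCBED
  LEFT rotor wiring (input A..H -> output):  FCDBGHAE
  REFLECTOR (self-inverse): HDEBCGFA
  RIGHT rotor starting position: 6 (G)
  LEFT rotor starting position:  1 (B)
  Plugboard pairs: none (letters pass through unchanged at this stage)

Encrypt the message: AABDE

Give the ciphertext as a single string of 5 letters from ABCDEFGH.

Char 1 ('A'): step: R->7, L=1; A->plug->A->R->E->L->G->refl->F->L'->D->R'->F->plug->F
Char 2 ('A'): step: R->0, L->2 (L advanced); A->plug->A->R->H->L->A->refl->H->L'->B->R'->F->plug->F
Char 3 ('B'): step: R->1, L=2; B->plug->B->R->H->L->A->refl->H->L'->B->R'->D->plug->D
Char 4 ('D'): step: R->2, L=2; D->plug->D->R->H->L->A->refl->H->L'->B->R'->F->plug->F
Char 5 ('E'): step: R->3, L=2; E->plug->E->R->A->L->B->refl->D->L'->G->R'->C->plug->C

Answer: FFDFC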